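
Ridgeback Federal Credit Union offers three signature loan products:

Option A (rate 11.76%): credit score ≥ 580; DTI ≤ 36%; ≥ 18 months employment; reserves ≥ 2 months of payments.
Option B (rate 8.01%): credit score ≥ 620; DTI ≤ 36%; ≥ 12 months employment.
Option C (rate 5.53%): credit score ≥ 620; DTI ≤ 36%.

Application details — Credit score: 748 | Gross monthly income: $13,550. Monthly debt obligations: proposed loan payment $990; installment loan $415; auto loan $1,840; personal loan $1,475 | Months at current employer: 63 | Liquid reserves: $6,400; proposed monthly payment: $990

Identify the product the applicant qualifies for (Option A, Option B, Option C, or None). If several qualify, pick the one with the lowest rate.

Option C

Total debts = (990 + 415 + 1,840 + 1,475) = 4,720; DTI = 4,720/13,550 = 34.8%.
Reserves = 6,400/990 = 6.5 months.
Option A: score 748 ≥ 580; DTI 34.8% ≤ 36%; employment 63 ≥ 18 mo; reserves 6.5 ≥ 2 mo → qualifies.
Option B: score 748 ≥ 620; DTI 34.8% ≤ 36%; employment 63 ≥ 12 mo → qualifies.
Option C: score 748 ≥ 620; DTI 34.8% ≤ 36% → qualifies.
Qualifying: Option A, Option B, Option C. Lowest rate is 5.53% → Option C.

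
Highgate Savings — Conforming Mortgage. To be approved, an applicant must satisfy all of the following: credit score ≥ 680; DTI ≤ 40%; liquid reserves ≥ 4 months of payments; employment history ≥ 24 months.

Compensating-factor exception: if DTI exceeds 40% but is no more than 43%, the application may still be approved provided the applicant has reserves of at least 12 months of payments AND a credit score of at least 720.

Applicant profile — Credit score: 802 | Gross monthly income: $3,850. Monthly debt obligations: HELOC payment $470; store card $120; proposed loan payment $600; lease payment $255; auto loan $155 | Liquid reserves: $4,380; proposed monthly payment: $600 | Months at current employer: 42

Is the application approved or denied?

Credit score 802 ≥ 680 (meets base)
Total debts = (470 + 120 + 600 + 255 + 155) = 1,600. DTI: 1,600 ÷ 3,850 = 41.6%, over the 40% base limit.
Reserves = 4,380/600 = 7.3 months ≥ 4
Employment 42 ≥ 24 months
41.6% falls in the override range (40%–43%), so the compensating-factor test applies.
Reserves 7.3 < 12 months; credit score 802 ≥ 720.
Override conditions not both satisfied; exception does not apply.

Denied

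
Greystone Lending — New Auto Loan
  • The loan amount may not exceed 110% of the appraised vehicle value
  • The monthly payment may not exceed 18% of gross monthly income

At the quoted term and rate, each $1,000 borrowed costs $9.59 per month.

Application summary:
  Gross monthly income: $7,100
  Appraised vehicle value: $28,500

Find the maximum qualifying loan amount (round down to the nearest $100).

$31,300

Payment cap: 18% × $7,100 = $1,278/month.
At $9.59 per $1,000, that supports 1,278/9.59 × 1,000 ≈ $133,263 → $133,200.
LTV cap: 110% × $28,500 = $31,350 → $31,300.
Binding constraint: loan-to-value.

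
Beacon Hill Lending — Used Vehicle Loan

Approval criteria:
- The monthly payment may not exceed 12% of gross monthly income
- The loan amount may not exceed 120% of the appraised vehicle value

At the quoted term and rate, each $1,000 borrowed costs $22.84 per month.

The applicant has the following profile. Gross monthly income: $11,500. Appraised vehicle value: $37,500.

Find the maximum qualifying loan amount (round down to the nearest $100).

$45,000

Payment cap: 12% × $11,500 = $1,380/month.
At $22.84 per $1,000, that supports 1,380/22.84 × 1,000 ≈ $60,420 → $60,400.
LTV cap: 120% × $37,500 = $45,000 → $45,000.
Binding constraint: loan-to-value.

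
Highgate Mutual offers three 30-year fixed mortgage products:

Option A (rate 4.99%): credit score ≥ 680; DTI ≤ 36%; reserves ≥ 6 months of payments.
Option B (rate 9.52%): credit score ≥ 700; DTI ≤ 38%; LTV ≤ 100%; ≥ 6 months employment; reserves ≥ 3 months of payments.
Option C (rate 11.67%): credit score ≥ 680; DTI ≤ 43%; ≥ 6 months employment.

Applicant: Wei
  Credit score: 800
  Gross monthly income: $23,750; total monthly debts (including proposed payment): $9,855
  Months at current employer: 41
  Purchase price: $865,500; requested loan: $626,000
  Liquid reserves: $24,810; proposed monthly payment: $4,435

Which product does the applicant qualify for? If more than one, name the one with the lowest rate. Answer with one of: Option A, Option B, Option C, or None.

DTI = 9,855/23,750 = 41.5%.
LTV = 626,000/865,500 = 72.3%.
Reserves = 24,810/4,435 = 5.6 months.
Option A: score 800 ≥ 680; DTI 41.5% > 36%; reserves 5.6 < 6 mo → does not qualify.
Option B: score 800 ≥ 700; DTI 41.5% > 38%; LTV 72.3% ≤ 100%; employment 41 ≥ 6 mo; reserves 5.6 ≥ 3 mo → does not qualify.
Option C: score 800 ≥ 680; DTI 41.5% ≤ 43%; employment 41 ≥ 6 mo → qualifies.

Option C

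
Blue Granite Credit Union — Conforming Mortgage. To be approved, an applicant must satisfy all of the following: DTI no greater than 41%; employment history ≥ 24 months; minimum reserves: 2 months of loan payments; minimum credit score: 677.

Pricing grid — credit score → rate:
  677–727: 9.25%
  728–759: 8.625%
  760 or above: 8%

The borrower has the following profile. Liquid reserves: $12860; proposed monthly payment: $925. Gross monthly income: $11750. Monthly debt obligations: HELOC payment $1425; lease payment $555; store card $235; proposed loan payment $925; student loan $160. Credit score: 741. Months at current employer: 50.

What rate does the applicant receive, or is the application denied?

Approved at 8.625%

Credit score 741 ≥ 677 (meets minimum)
Employment 50 ≥ 24 months
Liquid reserves cover 12,860/925 = 13.9 months — ≥ 2 required
Total monthly debts = (1,425 + 555 + 235 + 925 + 160) = 3,300. Debt-to-income = 3,300/11,750 = 28.1% — meets 41% limit
All requirements met. Score 741 falls in the 728–759 tier → 8.625%.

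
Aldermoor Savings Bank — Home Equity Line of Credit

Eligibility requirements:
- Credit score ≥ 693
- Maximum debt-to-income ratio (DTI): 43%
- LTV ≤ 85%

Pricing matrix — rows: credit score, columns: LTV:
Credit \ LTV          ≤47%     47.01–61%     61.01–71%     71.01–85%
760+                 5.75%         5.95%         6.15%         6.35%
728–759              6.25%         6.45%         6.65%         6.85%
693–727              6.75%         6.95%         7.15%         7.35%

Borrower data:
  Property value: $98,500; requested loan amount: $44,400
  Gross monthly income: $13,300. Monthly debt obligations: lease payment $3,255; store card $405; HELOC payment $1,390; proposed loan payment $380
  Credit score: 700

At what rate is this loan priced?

6.75%

Credit score 700 ≥ 693; Total monthly debts = (3,255 + 405 + 1,390 + 380) = 5,430. DTI = 5,430/13,300 = 40.8% ≤ 43%
LTV: 44,400 ÷ 98,500 = 45.1%, within 85% cap
Score 700 is in the 693–727 band; LTV 45.1% is in the ≤47% band → 6.75%.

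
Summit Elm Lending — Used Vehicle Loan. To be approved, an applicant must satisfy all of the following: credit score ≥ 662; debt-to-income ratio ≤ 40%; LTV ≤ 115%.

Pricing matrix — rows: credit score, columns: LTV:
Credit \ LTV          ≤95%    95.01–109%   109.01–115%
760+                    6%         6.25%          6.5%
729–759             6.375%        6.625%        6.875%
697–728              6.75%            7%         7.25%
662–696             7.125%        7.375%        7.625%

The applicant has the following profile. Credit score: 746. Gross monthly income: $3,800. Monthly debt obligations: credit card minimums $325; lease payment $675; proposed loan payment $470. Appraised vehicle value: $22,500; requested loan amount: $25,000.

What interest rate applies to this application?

6.875%

Credit score 746 ≥ 662; Total monthly debts = (325 + 675 + 470) = 1,470. DTI: 1,470 ÷ 3,800 = 38.7%, within the 40% cap
LTV = 25,000/22,500 = 111.1% ≤ 115%
Credit 746 → row 729–759; LTV 111.1% → column 109.01–115%. Grid cell → 6.875%.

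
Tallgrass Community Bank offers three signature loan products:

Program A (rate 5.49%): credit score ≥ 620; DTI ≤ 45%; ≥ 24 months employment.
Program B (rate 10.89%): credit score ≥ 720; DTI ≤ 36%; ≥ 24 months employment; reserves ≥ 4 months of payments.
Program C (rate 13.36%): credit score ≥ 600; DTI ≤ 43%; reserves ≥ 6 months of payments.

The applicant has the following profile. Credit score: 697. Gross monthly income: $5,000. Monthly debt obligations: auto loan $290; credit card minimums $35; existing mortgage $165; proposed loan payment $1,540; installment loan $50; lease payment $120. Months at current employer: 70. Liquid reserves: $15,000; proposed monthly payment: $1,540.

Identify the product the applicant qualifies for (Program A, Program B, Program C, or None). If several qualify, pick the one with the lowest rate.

Program A

Total debts = (290 + 35 + 165 + 1,540 + 50 + 120) = 2,200; DTI = 2,200/5,000 = 44%.
Reserves = 15,000/1,540 = 9.7 months.
Program A: score 697 ≥ 620; DTI 44% ≤ 45%; employment 70 ≥ 24 mo → qualifies.
Program B: score 697 < 720; DTI 44% > 36%; employment 70 ≥ 24 mo; reserves 9.7 ≥ 4 mo → does not qualify.
Program C: score 697 ≥ 600; DTI 44% > 43%; reserves 9.7 ≥ 6 mo → does not qualify.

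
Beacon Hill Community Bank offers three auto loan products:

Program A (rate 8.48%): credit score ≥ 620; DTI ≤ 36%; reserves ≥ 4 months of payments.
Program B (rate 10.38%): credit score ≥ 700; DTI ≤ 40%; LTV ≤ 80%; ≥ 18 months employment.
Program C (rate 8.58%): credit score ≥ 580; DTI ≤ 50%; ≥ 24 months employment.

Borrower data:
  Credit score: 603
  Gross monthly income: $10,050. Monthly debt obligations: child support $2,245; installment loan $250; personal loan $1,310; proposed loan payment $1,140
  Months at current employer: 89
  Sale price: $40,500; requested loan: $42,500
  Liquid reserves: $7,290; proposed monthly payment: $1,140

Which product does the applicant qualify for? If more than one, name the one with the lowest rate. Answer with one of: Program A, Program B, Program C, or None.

Program C

Total debts = (2,245 + 250 + 1,310 + 1,140) = 4,945; DTI = 4,945/10,050 = 49.2%.
LTV = 42,500/40,500 = 104.9%.
Reserves = 7,290/1,140 = 6.4 months.
Program A: score 603 < 620; DTI 49.2% > 36%; reserves 6.4 ≥ 4 mo → does not qualify.
Program B: score 603 < 700; DTI 49.2% > 40%; LTV 104.9% > 80%; employment 89 ≥ 18 mo → does not qualify.
Program C: score 603 ≥ 580; DTI 49.2% ≤ 50%; employment 89 ≥ 24 mo → qualifies.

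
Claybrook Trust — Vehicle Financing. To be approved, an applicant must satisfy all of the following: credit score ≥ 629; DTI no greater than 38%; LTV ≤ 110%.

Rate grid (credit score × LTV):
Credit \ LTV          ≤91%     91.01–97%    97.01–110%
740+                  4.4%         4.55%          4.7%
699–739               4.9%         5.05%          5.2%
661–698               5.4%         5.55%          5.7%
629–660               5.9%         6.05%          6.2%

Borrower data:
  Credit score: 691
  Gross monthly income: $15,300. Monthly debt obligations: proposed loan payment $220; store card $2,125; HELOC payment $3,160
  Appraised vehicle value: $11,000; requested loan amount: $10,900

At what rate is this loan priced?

5.7%

Credit score 691 ≥ 629; Total monthly debts = (220 + 2,125 + 3,160) = 5,505. DTI: 5,505 ÷ 15,300 = 36%, within the 38% cap
LTV = 10,900/11,000 = 99.1% ≤ 110%
Row: 691 falls in 661–698. Column: 99.1% falls in 97.01–110%. Rate = 5.7%.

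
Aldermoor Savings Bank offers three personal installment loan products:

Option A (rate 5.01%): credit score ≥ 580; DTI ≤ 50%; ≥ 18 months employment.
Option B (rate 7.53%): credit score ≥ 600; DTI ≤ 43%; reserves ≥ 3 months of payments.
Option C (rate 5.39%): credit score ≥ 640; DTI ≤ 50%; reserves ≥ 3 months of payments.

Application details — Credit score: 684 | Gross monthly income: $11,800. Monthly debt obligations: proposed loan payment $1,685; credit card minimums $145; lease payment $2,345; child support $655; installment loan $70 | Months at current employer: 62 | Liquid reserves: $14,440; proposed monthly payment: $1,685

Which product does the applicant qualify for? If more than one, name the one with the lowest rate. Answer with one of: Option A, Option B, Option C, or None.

Total debts = (1,685 + 145 + 2,345 + 655 + 70) = 4,900; DTI = 4,900/11,800 = 41.5%.
Reserves = 14,440/1,685 = 8.6 months.
Option A: score 684 ≥ 580; DTI 41.5% ≤ 50%; employment 62 ≥ 18 mo → qualifies.
Option B: score 684 ≥ 600; DTI 41.5% ≤ 43%; reserves 8.6 ≥ 3 mo → qualifies.
Option C: score 684 ≥ 640; DTI 41.5% ≤ 50%; reserves 8.6 ≥ 3 mo → qualifies.
Qualifying: Option A, Option B, Option C. Lowest rate is 5.01% → Option A.

Option A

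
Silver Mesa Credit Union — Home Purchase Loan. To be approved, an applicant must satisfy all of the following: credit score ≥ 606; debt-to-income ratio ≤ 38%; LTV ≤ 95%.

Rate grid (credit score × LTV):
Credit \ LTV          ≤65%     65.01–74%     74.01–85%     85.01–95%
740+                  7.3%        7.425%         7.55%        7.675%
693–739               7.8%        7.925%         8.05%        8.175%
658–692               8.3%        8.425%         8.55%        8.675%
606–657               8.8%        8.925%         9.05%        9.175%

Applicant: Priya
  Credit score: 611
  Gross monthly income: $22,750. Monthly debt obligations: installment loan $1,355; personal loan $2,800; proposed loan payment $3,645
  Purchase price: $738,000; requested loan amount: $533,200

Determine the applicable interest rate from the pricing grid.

8.925%

Credit score 611 ≥ 606; Total monthly debts = (1,355 + 2,800 + 3,645) = 7,800. DTI = 7,800/22,750 = 34.3% ≤ 38%
Loan-to-value = 533,200/738,000 = 72.2% — pass (95% max)
Row: 611 falls in 606–657. Column: 72.2% falls in 65.01–74%. Rate = 8.925%.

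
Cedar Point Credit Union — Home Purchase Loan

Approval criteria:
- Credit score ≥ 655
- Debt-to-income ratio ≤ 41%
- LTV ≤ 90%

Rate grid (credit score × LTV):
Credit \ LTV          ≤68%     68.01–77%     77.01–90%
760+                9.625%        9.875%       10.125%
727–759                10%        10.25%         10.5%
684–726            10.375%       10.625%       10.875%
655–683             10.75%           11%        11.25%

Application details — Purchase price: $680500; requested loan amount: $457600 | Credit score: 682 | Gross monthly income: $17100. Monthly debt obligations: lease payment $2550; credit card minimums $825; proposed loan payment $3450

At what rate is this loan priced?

10.75%

Credit score 682 ≥ 655; Total monthly debts = (2,550 + 825 + 3,450) = 6,825. Debt-to-income = 6,825/17,100 = 39.9% — meets 41% limit
LTV = 457,600/680,500 = 67.2% ≤ 90%
Score 682 is in the 655–683 band; LTV 67.2% is in the ≤68% band → 10.75%.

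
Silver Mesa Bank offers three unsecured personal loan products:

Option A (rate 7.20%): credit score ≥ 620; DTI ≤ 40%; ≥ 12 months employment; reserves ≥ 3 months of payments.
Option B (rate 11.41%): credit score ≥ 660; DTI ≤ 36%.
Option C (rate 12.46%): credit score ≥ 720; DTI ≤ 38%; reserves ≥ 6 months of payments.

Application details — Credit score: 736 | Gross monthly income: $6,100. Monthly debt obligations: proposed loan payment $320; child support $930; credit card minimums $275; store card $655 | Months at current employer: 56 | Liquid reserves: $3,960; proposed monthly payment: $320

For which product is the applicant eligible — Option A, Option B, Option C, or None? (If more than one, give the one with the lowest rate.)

Option A

Total debts = (320 + 930 + 275 + 655) = 2,180; DTI = 2,180/6,100 = 35.7%.
Reserves = 3,960/320 = 12.4 months.
Option A: score 736 ≥ 620; DTI 35.7% ≤ 40%; employment 56 ≥ 12 mo; reserves 12.4 ≥ 3 mo → qualifies.
Option B: score 736 ≥ 660; DTI 35.7% ≤ 36% → qualifies.
Option C: score 736 ≥ 720; DTI 35.7% ≤ 38%; reserves 12.4 ≥ 6 mo → qualifies.
Qualifying: Option A, Option B, Option C. Lowest rate is 7.20% → Option A.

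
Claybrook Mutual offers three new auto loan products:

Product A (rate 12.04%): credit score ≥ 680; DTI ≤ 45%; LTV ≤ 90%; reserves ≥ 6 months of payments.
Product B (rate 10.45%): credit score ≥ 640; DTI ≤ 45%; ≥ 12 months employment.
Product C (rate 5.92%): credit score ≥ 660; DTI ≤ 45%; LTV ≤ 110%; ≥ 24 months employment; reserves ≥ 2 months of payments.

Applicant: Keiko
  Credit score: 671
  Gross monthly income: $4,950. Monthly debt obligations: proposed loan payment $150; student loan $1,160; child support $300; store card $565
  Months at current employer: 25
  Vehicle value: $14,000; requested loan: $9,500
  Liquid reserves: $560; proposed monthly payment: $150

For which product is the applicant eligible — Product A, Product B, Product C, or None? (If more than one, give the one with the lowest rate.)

Total debts = (150 + 1,160 + 300 + 565) = 2,175; DTI = 2,175/4,950 = 43.9%.
LTV = 9,500/14,000 = 67.9%.
Reserves = 560/150 = 3.7 months.
Product A: score 671 < 680; DTI 43.9% ≤ 45%; LTV 67.9% ≤ 90%; reserves 3.7 < 6 mo → does not qualify.
Product B: score 671 ≥ 640; DTI 43.9% ≤ 45%; employment 25 ≥ 12 mo → qualifies.
Product C: score 671 ≥ 660; DTI 43.9% ≤ 45%; LTV 67.9% ≤ 110%; employment 25 ≥ 24 mo; reserves 3.7 ≥ 2 mo → qualifies.
Qualifying: Product B, Product C. Lowest rate is 5.92% → Product C.

Product C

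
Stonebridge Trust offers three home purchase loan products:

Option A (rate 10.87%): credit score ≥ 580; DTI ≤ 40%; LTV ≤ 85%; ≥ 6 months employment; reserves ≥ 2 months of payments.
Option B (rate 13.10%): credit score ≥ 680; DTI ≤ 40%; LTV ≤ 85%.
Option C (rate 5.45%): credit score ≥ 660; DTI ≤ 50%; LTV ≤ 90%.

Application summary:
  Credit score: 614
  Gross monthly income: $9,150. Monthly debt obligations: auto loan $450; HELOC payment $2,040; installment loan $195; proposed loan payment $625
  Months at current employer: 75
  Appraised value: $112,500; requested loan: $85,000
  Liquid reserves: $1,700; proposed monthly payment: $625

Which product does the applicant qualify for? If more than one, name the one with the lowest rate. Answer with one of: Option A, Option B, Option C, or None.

Option A

Total debts = (450 + 2,040 + 195 + 625) = 3,310; DTI = 3,310/9,150 = 36.2%.
LTV = 85,000/112,500 = 75.6%.
Reserves = 1,700/625 = 2.7 months.
Option A: score 614 ≥ 580; DTI 36.2% ≤ 40%; LTV 75.6% ≤ 85%; employment 75 ≥ 6 mo; reserves 2.7 ≥ 2 mo → qualifies.
Option B: score 614 < 680; DTI 36.2% ≤ 40%; LTV 75.6% ≤ 85% → does not qualify.
Option C: score 614 < 660; DTI 36.2% ≤ 50%; LTV 75.6% ≤ 90% → does not qualify.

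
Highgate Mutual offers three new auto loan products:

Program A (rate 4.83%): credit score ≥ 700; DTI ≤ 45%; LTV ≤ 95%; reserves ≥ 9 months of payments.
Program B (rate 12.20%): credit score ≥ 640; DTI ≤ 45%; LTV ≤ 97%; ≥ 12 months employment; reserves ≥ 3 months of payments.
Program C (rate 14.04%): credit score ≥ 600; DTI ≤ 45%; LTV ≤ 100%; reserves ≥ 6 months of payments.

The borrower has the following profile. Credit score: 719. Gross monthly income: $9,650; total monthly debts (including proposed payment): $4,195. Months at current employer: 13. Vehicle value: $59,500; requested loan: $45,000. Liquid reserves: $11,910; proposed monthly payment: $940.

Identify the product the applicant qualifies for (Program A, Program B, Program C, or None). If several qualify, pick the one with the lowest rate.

Program A

DTI = 4,195/9,650 = 43.5%.
LTV = 45,000/59,500 = 75.6%.
Reserves = 11,910/940 = 12.7 months.
Program A: score 719 ≥ 700; DTI 43.5% ≤ 45%; LTV 75.6% ≤ 95%; reserves 12.7 ≥ 9 mo → qualifies.
Program B: score 719 ≥ 640; DTI 43.5% ≤ 45%; LTV 75.6% ≤ 97%; employment 13 ≥ 12 mo; reserves 12.7 ≥ 3 mo → qualifies.
Program C: score 719 ≥ 600; DTI 43.5% ≤ 45%; LTV 75.6% ≤ 100%; reserves 12.7 ≥ 6 mo → qualifies.
Qualifying: Program A, Program B, Program C. Lowest rate is 4.83% → Program A.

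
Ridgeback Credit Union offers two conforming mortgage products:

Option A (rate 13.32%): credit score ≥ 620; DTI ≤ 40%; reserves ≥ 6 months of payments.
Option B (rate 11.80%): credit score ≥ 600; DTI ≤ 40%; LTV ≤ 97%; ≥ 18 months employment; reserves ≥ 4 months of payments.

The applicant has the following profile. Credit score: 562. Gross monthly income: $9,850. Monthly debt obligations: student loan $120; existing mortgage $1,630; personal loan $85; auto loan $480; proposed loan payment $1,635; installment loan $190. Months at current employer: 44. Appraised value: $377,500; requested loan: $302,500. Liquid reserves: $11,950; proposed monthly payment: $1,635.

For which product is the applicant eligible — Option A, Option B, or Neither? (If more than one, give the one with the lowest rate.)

Neither

Total debts = (120 + 1,630 + 85 + 480 + 1,635 + 190) = 4,140; DTI = 4,140/9,850 = 42%.
LTV = 302,500/377,500 = 80.1%.
Reserves = 11,950/1,635 = 7.3 months.
Option A: score 562 < 620; DTI 42% > 40%; reserves 7.3 ≥ 6 mo → does not qualify.
Option B: score 562 < 600; DTI 42% > 40%; LTV 80.1% ≤ 97%; employment 44 ≥ 18 mo; reserves 7.3 ≥ 4 mo → does not qualify.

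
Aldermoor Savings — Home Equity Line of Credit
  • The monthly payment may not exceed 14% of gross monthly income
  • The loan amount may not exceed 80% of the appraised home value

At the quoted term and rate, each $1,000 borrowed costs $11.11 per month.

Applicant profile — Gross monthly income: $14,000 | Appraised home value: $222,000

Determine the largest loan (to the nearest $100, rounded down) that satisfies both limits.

$176,400

Payment cap: 14% × $14,000 = $1,960/month.
At $11.11 per $1,000, that supports 1,960/11.11 × 1,000 ≈ $176,417 → $176,400.
LTV cap: 80% × $222,000 = $177,600 → $177,600.
Binding constraint: payment-to-income.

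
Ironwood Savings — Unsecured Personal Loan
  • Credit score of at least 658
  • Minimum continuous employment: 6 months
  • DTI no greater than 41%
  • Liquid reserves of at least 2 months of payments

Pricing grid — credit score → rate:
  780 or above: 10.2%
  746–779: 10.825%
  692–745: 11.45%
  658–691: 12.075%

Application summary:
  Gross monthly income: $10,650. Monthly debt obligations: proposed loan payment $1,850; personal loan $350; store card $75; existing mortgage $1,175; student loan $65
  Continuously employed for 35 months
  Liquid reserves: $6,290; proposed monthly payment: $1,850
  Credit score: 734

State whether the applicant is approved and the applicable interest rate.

Approved at 11.45%

Credit score 734 ≥ 658 (meets minimum)
Total monthly debts = (1,850 + 350 + 75 + 1,175 + 65) = 3,515. Debt-to-income = 3,515/10,650 = 33% — meets 41% limit
Employment 35 ≥ 6 months
Reserves = 6,290/1,850 = 3.4 months ≥ 2
All requirements met. Score 734 falls in the 692–745 tier → 11.45%.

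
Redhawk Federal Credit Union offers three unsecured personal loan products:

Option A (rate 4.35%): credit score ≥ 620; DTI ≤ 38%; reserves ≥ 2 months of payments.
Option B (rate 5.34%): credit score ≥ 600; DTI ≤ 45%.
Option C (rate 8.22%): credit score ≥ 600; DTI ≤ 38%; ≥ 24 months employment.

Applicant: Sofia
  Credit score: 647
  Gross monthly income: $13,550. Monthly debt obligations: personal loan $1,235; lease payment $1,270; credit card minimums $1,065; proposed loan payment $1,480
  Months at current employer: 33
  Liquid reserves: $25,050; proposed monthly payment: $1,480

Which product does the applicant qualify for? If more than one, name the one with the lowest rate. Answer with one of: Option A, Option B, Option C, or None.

Option A

Total debts = (1,235 + 1,270 + 1,065 + 1,480) = 5,050; DTI = 5,050/13,550 = 37.3%.
Reserves = 25,050/1,480 = 16.9 months.
Option A: score 647 ≥ 620; DTI 37.3% ≤ 38%; reserves 16.9 ≥ 2 mo → qualifies.
Option B: score 647 ≥ 600; DTI 37.3% ≤ 45% → qualifies.
Option C: score 647 ≥ 600; DTI 37.3% ≤ 38%; employment 33 ≥ 24 mo → qualifies.
Qualifying: Option A, Option B, Option C. Lowest rate is 4.35% → Option A.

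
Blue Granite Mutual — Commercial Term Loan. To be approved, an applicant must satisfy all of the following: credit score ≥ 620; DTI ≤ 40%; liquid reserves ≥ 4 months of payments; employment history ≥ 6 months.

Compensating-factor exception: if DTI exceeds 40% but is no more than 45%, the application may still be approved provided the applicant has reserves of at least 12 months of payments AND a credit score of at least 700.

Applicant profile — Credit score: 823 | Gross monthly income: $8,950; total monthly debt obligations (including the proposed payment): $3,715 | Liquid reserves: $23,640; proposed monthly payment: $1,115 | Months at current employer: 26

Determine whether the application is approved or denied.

Approved

Credit score 823 ≥ 620 (meets base)
DTI = 3,715/8,950 = 41.5% > 40% — standard DTI limit exceeded.
Reserves = 23,640/1,115 = 21.2 months ≥ 4
Employment 26 ≥ 6 months
41.5% falls in the override range (40%–45%), so the compensating-factor test applies.
Override check — reserves: 21.2 mo (ok); score: 823 (ok).
Both override conditions satisfied; DTI exception granted.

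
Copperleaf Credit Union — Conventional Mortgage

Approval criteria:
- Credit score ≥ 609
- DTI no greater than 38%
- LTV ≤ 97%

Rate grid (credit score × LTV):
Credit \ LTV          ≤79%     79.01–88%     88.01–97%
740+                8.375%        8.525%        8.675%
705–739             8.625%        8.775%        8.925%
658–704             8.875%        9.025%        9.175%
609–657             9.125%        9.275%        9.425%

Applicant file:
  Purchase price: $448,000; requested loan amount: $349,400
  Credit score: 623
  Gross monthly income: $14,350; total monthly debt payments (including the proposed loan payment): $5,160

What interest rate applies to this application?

Credit score 623 ≥ 609; DTI: 5,160 ÷ 14,350 = 36%, within the 38% cap
LTV = 349,400/448,000 = 78% ≤ 97%
Credit 623 → row 609–657; LTV 78% → column ≤79%. Grid cell → 9.125%.

9.125%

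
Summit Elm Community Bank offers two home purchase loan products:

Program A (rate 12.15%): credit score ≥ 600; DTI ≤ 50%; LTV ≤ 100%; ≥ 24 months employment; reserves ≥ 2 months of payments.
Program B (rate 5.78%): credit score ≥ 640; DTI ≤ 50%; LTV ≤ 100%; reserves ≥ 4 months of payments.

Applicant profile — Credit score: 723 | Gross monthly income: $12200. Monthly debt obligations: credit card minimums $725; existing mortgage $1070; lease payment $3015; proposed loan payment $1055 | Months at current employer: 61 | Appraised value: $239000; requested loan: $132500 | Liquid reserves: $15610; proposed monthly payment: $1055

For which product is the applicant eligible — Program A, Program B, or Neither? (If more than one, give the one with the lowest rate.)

Program B

Total debts = (725 + 1,070 + 3,015 + 1,055) = 5,865; DTI = 5,865/12,200 = 48.1%.
LTV = 132,500/239,000 = 55.4%.
Reserves = 15,610/1,055 = 14.8 months.
Program A: score 723 ≥ 600; DTI 48.1% ≤ 50%; LTV 55.4% ≤ 100%; employment 61 ≥ 24 mo; reserves 14.8 ≥ 2 mo → qualifies.
Program B: score 723 ≥ 640; DTI 48.1% ≤ 50%; LTV 55.4% ≤ 100%; reserves 14.8 ≥ 4 mo → qualifies.
Qualifying: Program A, Program B. Lowest rate is 5.78% → Program B.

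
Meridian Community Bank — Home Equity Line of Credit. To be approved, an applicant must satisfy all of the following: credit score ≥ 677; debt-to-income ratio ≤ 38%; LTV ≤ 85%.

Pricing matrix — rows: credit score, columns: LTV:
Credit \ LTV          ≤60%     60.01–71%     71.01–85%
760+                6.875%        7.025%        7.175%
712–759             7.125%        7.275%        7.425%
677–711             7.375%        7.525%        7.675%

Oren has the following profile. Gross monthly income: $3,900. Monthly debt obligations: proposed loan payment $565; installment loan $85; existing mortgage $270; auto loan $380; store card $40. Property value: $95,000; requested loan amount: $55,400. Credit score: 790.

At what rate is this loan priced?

6.875%

Credit score 790 ≥ 677; Total monthly debts = (565 + 85 + 270 + 380 + 40) = 1,340. Debt-to-income = 1,340/3,900 = 34.4% — meets 38% limit
LTV = 55,400/95,000 = 58.3% ≤ 85%
Score 790 is in the 760+ band; LTV 58.3% is in the ≤60% band → 6.875%.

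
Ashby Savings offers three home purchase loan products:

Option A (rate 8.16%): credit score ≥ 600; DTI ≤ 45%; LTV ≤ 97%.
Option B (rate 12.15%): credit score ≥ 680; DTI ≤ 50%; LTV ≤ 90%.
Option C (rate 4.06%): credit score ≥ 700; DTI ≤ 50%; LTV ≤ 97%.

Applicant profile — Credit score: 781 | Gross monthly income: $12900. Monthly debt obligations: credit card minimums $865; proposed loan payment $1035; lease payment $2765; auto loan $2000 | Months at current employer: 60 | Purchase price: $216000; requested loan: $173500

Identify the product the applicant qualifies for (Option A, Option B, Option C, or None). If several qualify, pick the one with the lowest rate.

None

Total debts = (865 + 1,035 + 2,765 + 2,000) = 6,665; DTI = 6,665/12,900 = 51.7%.
LTV = 173,500/216,000 = 80.3%.
Option A: score 781 ≥ 600; DTI 51.7% > 45%; LTV 80.3% ≤ 97% → does not qualify.
Option B: score 781 ≥ 680; DTI 51.7% > 50%; LTV 80.3% ≤ 90% → does not qualify.
Option C: score 781 ≥ 700; DTI 51.7% > 50%; LTV 80.3% ≤ 97% → does not qualify.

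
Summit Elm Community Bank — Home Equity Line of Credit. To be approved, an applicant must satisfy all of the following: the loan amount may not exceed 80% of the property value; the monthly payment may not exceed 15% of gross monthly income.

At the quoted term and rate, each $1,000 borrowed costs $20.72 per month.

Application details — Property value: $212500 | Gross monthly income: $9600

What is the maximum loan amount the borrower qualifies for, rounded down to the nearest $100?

Payment cap: 15% × $9,600 = $1,440/month.
At $20.72 per $1,000, that supports 1,440/20.72 × 1,000 ≈ $69,498 → $69,400.
LTV cap: 80% × $212,500 = $170,000 → $170,000.
Binding constraint: payment-to-income.

$69,400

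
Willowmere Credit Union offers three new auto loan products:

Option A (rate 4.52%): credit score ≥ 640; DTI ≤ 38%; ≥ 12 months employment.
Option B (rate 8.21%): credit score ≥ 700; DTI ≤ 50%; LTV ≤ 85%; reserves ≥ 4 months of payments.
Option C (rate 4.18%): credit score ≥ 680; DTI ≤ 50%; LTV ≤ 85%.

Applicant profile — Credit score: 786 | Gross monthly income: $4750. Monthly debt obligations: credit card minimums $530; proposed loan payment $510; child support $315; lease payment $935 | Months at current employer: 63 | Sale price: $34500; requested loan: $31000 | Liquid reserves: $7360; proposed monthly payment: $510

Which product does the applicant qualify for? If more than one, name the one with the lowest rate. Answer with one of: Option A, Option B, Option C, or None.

Total debts = (530 + 510 + 315 + 935) = 2,290; DTI = 2,290/4,750 = 48.2%.
LTV = 31,000/34,500 = 89.9%.
Reserves = 7,360/510 = 14.4 months.
Option A: score 786 ≥ 640; DTI 48.2% > 38%; employment 63 ≥ 12 mo → does not qualify.
Option B: score 786 ≥ 700; DTI 48.2% ≤ 50%; LTV 89.9% > 85%; reserves 14.4 ≥ 4 mo → does not qualify.
Option C: score 786 ≥ 680; DTI 48.2% ≤ 50%; LTV 89.9% > 85% → does not qualify.

None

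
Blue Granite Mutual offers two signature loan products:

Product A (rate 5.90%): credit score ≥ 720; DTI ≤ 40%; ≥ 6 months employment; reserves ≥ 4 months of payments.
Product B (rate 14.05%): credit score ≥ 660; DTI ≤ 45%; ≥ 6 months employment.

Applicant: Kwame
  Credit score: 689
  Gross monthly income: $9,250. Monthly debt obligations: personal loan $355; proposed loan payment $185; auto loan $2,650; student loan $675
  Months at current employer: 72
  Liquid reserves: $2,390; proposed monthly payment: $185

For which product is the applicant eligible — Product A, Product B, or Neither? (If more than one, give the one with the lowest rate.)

Total debts = (355 + 185 + 2,650 + 675) = 3,865; DTI = 3,865/9,250 = 41.8%.
Reserves = 2,390/185 = 12.9 months.
Product A: score 689 < 720; DTI 41.8% > 40%; employment 72 ≥ 6 mo; reserves 12.9 ≥ 4 mo → does not qualify.
Product B: score 689 ≥ 660; DTI 41.8% ≤ 45%; employment 72 ≥ 6 mo → qualifies.

Product B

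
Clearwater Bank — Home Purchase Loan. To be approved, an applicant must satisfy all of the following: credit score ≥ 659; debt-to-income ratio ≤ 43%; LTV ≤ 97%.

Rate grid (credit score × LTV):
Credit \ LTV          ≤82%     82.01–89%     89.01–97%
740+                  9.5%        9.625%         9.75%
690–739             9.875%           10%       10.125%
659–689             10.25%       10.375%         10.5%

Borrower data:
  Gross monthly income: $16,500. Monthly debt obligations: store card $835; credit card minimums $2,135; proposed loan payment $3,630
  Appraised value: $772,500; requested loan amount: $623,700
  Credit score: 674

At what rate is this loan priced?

Credit score 674 ≥ 659; Total monthly debts = (835 + 2,135 + 3,630) = 6,600. DTI: 6,600 ÷ 16,500 = 40%, within the 43% cap
LTV: 623,700 ÷ 772,500 = 80.7%, within 97% cap
Row: 674 falls in 659–689. Column: 80.7% falls in ≤82%. Rate = 10.25%.

10.25%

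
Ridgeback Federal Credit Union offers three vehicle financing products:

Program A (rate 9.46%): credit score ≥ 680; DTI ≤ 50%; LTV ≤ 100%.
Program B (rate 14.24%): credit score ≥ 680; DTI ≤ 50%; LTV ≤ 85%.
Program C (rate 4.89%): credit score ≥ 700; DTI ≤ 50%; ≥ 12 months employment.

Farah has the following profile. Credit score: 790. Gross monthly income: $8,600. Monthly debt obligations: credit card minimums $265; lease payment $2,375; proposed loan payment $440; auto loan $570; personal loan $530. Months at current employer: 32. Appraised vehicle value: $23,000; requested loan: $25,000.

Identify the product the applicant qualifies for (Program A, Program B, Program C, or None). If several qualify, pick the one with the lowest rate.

Program C

Total debts = (265 + 2,375 + 440 + 570 + 530) = 4,180; DTI = 4,180/8,600 = 48.6%.
LTV = 25,000/23,000 = 108.7%.
Program A: score 790 ≥ 680; DTI 48.6% ≤ 50%; LTV 108.7% > 100% → does not qualify.
Program B: score 790 ≥ 680; DTI 48.6% ≤ 50%; LTV 108.7% > 85% → does not qualify.
Program C: score 790 ≥ 700; DTI 48.6% ≤ 50%; employment 32 ≥ 12 mo → qualifies.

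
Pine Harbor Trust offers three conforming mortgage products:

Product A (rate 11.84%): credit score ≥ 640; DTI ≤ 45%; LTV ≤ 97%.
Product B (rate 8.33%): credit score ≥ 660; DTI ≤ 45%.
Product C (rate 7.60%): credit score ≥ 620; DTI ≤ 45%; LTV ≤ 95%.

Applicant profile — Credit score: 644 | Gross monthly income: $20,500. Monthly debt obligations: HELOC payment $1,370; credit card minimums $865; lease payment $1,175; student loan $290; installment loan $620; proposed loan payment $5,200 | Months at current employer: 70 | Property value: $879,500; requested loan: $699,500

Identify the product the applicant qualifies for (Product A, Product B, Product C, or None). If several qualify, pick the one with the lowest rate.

Total debts = (1,370 + 865 + 1,175 + 290 + 620 + 5,200) = 9,520; DTI = 9,520/20,500 = 46.4%.
LTV = 699,500/879,500 = 79.5%.
Product A: score 644 ≥ 640; DTI 46.4% > 45%; LTV 79.5% ≤ 97% → does not qualify.
Product B: score 644 < 660; DTI 46.4% > 45% → does not qualify.
Product C: score 644 ≥ 620; DTI 46.4% > 45%; LTV 79.5% ≤ 95% → does not qualify.

None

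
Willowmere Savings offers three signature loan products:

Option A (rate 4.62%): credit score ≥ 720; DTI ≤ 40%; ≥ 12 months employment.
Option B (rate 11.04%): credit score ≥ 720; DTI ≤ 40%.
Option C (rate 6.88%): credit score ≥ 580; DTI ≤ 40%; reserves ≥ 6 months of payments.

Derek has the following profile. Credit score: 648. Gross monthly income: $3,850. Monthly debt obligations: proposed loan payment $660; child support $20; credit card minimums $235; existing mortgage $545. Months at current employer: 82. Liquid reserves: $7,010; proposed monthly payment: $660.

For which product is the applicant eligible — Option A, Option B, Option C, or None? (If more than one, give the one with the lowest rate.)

Total debts = (660 + 20 + 235 + 545) = 1,460; DTI = 1,460/3,850 = 37.9%.
Reserves = 7,010/660 = 10.6 months.
Option A: score 648 < 720; DTI 37.9% ≤ 40%; employment 82 ≥ 12 mo → does not qualify.
Option B: score 648 < 720; DTI 37.9% ≤ 40% → does not qualify.
Option C: score 648 ≥ 580; DTI 37.9% ≤ 40%; reserves 10.6 ≥ 6 mo → qualifies.

Option C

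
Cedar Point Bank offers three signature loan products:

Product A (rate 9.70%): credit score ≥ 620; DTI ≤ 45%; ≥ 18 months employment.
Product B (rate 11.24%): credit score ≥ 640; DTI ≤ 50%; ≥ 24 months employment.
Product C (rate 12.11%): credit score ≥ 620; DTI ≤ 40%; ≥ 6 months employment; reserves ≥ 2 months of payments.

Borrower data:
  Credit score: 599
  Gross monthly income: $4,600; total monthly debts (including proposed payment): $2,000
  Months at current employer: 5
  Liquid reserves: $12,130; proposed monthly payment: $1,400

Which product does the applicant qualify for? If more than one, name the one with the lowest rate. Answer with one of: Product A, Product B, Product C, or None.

None

DTI = 2,000/4,600 = 43.5%.
Reserves = 12,130/1,400 = 8.7 months.
Product A: score 599 < 620; DTI 43.5% ≤ 45%; employment 5 < 18 mo → does not qualify.
Product B: score 599 < 640; DTI 43.5% ≤ 50%; employment 5 < 24 mo → does not qualify.
Product C: score 599 < 620; DTI 43.5% > 40%; employment 5 < 6 mo; reserves 8.7 ≥ 2 mo → does not qualify.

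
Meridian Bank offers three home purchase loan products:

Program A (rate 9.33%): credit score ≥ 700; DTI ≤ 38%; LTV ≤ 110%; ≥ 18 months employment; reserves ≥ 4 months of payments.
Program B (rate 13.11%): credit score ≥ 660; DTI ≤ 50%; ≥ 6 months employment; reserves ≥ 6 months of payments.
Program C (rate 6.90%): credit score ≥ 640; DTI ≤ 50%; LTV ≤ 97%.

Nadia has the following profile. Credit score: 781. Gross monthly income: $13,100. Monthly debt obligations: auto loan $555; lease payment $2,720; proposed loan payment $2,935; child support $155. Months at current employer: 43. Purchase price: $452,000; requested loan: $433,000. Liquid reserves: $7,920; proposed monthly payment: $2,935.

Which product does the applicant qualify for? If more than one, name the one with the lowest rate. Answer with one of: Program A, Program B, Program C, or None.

Total debts = (555 + 2,720 + 2,935 + 155) = 6,365; DTI = 6,365/13,100 = 48.6%.
LTV = 433,000/452,000 = 95.8%.
Reserves = 7,920/2,935 = 2.7 months.
Program A: score 781 ≥ 700; DTI 48.6% > 38%; LTV 95.8% ≤ 110%; employment 43 ≥ 18 mo; reserves 2.7 < 4 mo → does not qualify.
Program B: score 781 ≥ 660; DTI 48.6% ≤ 50%; employment 43 ≥ 6 mo; reserves 2.7 < 6 mo → does not qualify.
Program C: score 781 ≥ 640; DTI 48.6% ≤ 50%; LTV 95.8% ≤ 97% → qualifies.

Program C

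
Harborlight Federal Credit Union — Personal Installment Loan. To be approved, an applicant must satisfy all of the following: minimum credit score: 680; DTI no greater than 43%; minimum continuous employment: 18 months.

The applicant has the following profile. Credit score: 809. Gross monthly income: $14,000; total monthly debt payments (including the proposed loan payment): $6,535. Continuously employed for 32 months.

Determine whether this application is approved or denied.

Denied

Credit score 809 ≥ 680 (meets)
Debt-to-income = 6,535/14,000 = 46.7% — over 43% limit
Employment 32 ≥ 18 months
Fails on DTI.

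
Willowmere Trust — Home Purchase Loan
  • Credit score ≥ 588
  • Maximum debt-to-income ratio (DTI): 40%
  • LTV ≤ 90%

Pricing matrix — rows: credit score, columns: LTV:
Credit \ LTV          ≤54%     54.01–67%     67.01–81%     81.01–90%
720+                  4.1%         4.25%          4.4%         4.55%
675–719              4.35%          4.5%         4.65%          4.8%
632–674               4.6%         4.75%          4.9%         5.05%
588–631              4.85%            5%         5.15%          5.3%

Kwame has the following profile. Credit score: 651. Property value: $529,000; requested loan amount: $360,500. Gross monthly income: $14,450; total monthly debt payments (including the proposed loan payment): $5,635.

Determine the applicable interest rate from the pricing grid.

Credit score 651 ≥ 588; Debt-to-income = 5,635/14,450 = 39% — meets 40% limit
LTV = 360,500/529,000 = 68.1% ≤ 90%
Row: 651 falls in 632–674. Column: 68.1% falls in 67.01–81%. Rate = 4.9%.

4.9%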